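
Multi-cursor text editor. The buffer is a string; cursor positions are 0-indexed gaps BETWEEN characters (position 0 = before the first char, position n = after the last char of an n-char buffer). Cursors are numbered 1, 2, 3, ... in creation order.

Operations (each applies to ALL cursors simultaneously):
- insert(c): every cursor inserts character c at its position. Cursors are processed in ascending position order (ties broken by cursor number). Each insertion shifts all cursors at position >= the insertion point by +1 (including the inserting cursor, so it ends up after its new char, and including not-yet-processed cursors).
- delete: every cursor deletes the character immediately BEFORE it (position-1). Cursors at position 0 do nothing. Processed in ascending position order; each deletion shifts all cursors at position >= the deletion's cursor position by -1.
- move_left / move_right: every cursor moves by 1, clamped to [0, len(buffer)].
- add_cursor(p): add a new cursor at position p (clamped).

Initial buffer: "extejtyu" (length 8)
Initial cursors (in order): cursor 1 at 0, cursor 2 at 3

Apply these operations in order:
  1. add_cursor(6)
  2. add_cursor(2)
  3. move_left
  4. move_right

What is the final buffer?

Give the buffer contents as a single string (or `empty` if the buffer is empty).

Answer: extejtyu

Derivation:
After op 1 (add_cursor(6)): buffer="extejtyu" (len 8), cursors c1@0 c2@3 c3@6, authorship ........
After op 2 (add_cursor(2)): buffer="extejtyu" (len 8), cursors c1@0 c4@2 c2@3 c3@6, authorship ........
After op 3 (move_left): buffer="extejtyu" (len 8), cursors c1@0 c4@1 c2@2 c3@5, authorship ........
After op 4 (move_right): buffer="extejtyu" (len 8), cursors c1@1 c4@2 c2@3 c3@6, authorship ........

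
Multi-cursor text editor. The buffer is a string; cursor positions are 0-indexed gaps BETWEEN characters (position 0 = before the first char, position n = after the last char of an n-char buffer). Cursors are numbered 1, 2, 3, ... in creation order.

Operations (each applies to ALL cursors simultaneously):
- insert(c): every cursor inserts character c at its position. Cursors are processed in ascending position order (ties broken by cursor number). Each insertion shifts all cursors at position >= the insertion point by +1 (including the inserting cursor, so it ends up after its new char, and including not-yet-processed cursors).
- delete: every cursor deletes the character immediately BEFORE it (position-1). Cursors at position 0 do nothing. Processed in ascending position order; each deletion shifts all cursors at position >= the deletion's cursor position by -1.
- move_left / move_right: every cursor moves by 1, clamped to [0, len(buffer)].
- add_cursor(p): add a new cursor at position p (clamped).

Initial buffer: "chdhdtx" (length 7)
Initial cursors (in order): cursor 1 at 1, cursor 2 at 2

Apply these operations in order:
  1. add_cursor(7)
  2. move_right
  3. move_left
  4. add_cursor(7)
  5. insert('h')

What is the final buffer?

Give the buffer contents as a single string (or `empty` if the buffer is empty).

Answer: chhhdhdthxh

Derivation:
After op 1 (add_cursor(7)): buffer="chdhdtx" (len 7), cursors c1@1 c2@2 c3@7, authorship .......
After op 2 (move_right): buffer="chdhdtx" (len 7), cursors c1@2 c2@3 c3@7, authorship .......
After op 3 (move_left): buffer="chdhdtx" (len 7), cursors c1@1 c2@2 c3@6, authorship .......
After op 4 (add_cursor(7)): buffer="chdhdtx" (len 7), cursors c1@1 c2@2 c3@6 c4@7, authorship .......
After op 5 (insert('h')): buffer="chhhdhdthxh" (len 11), cursors c1@2 c2@4 c3@9 c4@11, authorship .1.2....3.4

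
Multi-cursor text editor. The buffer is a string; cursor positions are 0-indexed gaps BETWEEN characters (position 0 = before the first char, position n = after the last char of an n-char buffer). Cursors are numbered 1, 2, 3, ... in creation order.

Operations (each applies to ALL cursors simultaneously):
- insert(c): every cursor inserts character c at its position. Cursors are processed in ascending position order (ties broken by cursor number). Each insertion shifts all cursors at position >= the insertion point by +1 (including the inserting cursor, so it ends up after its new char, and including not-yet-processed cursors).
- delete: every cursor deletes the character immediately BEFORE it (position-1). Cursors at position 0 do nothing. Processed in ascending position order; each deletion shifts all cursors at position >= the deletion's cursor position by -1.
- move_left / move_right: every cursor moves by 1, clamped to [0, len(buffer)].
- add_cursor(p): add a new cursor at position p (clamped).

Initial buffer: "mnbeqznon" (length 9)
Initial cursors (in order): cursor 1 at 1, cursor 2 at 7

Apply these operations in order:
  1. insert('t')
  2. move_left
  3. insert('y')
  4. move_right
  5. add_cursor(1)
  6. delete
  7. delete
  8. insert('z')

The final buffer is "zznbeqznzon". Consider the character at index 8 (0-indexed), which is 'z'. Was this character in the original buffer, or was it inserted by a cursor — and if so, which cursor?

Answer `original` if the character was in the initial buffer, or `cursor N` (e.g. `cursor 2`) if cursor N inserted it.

Answer: cursor 2

Derivation:
After op 1 (insert('t')): buffer="mtnbeqznton" (len 11), cursors c1@2 c2@9, authorship .1......2..
After op 2 (move_left): buffer="mtnbeqznton" (len 11), cursors c1@1 c2@8, authorship .1......2..
After op 3 (insert('y')): buffer="mytnbeqznyton" (len 13), cursors c1@2 c2@10, authorship .11......22..
After op 4 (move_right): buffer="mytnbeqznyton" (len 13), cursors c1@3 c2@11, authorship .11......22..
After op 5 (add_cursor(1)): buffer="mytnbeqznyton" (len 13), cursors c3@1 c1@3 c2@11, authorship .11......22..
After op 6 (delete): buffer="ynbeqznyon" (len 10), cursors c3@0 c1@1 c2@8, authorship 1......2..
After op 7 (delete): buffer="nbeqznon" (len 8), cursors c1@0 c3@0 c2@6, authorship ........
After op 8 (insert('z')): buffer="zznbeqznzon" (len 11), cursors c1@2 c3@2 c2@9, authorship 13......2..
Authorship (.=original, N=cursor N): 1 3 . . . . . . 2 . .
Index 8: author = 2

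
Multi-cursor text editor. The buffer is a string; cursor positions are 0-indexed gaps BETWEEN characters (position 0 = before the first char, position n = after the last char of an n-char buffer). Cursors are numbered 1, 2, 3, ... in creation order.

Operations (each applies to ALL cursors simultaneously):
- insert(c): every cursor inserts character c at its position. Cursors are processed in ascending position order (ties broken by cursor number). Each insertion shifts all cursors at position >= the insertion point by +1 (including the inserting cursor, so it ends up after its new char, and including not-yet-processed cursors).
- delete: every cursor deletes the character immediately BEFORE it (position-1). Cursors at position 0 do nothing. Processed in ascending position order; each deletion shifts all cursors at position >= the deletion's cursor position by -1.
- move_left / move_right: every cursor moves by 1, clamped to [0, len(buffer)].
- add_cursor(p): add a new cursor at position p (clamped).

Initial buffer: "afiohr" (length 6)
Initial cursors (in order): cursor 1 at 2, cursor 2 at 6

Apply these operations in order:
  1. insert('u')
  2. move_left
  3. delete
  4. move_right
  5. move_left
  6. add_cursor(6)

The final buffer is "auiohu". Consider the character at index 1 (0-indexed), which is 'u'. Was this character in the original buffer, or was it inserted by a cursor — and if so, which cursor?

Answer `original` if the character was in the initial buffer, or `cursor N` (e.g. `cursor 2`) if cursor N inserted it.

Answer: cursor 1

Derivation:
After op 1 (insert('u')): buffer="afuiohru" (len 8), cursors c1@3 c2@8, authorship ..1....2
After op 2 (move_left): buffer="afuiohru" (len 8), cursors c1@2 c2@7, authorship ..1....2
After op 3 (delete): buffer="auiohu" (len 6), cursors c1@1 c2@5, authorship .1...2
After op 4 (move_right): buffer="auiohu" (len 6), cursors c1@2 c2@6, authorship .1...2
After op 5 (move_left): buffer="auiohu" (len 6), cursors c1@1 c2@5, authorship .1...2
After op 6 (add_cursor(6)): buffer="auiohu" (len 6), cursors c1@1 c2@5 c3@6, authorship .1...2
Authorship (.=original, N=cursor N): . 1 . . . 2
Index 1: author = 1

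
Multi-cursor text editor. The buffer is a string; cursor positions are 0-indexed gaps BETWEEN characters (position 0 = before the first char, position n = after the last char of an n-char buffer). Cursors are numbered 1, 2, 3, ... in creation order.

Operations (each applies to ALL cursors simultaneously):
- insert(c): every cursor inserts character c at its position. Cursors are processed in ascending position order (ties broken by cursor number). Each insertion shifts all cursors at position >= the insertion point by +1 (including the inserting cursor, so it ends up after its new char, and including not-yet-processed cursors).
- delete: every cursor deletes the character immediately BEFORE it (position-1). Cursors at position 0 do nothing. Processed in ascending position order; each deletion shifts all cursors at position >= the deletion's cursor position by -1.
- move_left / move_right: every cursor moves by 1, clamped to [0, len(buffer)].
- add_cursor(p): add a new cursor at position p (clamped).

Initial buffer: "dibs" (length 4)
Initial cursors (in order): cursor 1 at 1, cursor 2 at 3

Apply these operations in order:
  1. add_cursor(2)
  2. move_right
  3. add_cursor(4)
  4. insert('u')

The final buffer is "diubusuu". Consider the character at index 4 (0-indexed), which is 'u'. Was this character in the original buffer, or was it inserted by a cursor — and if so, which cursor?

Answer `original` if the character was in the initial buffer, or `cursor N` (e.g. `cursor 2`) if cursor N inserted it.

After op 1 (add_cursor(2)): buffer="dibs" (len 4), cursors c1@1 c3@2 c2@3, authorship ....
After op 2 (move_right): buffer="dibs" (len 4), cursors c1@2 c3@3 c2@4, authorship ....
After op 3 (add_cursor(4)): buffer="dibs" (len 4), cursors c1@2 c3@3 c2@4 c4@4, authorship ....
After op 4 (insert('u')): buffer="diubusuu" (len 8), cursors c1@3 c3@5 c2@8 c4@8, authorship ..1.3.24
Authorship (.=original, N=cursor N): . . 1 . 3 . 2 4
Index 4: author = 3

Answer: cursor 3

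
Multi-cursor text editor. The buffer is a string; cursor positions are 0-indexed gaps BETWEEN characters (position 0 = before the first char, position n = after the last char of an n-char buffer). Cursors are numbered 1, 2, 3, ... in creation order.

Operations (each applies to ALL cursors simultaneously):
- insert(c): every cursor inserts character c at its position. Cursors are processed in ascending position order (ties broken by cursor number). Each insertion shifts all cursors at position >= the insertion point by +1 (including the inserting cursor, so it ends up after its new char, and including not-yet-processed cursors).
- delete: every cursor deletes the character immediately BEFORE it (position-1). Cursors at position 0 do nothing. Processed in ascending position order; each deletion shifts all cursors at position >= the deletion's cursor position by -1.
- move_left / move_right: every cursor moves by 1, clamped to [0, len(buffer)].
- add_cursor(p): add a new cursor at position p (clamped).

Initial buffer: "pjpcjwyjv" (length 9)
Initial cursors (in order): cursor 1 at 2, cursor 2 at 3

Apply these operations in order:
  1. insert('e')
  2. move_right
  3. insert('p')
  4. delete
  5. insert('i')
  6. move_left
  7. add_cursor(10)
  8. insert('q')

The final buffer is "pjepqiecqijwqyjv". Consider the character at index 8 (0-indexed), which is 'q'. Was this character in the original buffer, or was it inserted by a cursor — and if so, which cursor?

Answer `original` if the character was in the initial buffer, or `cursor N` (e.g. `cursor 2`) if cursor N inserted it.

After op 1 (insert('e')): buffer="pjepecjwyjv" (len 11), cursors c1@3 c2@5, authorship ..1.2......
After op 2 (move_right): buffer="pjepecjwyjv" (len 11), cursors c1@4 c2@6, authorship ..1.2......
After op 3 (insert('p')): buffer="pjeppecpjwyjv" (len 13), cursors c1@5 c2@8, authorship ..1.12.2.....
After op 4 (delete): buffer="pjepecjwyjv" (len 11), cursors c1@4 c2@6, authorship ..1.2......
After op 5 (insert('i')): buffer="pjepiecijwyjv" (len 13), cursors c1@5 c2@8, authorship ..1.12.2.....
After op 6 (move_left): buffer="pjepiecijwyjv" (len 13), cursors c1@4 c2@7, authorship ..1.12.2.....
After op 7 (add_cursor(10)): buffer="pjepiecijwyjv" (len 13), cursors c1@4 c2@7 c3@10, authorship ..1.12.2.....
After op 8 (insert('q')): buffer="pjepqiecqijwqyjv" (len 16), cursors c1@5 c2@9 c3@13, authorship ..1.112.22..3...
Authorship (.=original, N=cursor N): . . 1 . 1 1 2 . 2 2 . . 3 . . .
Index 8: author = 2

Answer: cursor 2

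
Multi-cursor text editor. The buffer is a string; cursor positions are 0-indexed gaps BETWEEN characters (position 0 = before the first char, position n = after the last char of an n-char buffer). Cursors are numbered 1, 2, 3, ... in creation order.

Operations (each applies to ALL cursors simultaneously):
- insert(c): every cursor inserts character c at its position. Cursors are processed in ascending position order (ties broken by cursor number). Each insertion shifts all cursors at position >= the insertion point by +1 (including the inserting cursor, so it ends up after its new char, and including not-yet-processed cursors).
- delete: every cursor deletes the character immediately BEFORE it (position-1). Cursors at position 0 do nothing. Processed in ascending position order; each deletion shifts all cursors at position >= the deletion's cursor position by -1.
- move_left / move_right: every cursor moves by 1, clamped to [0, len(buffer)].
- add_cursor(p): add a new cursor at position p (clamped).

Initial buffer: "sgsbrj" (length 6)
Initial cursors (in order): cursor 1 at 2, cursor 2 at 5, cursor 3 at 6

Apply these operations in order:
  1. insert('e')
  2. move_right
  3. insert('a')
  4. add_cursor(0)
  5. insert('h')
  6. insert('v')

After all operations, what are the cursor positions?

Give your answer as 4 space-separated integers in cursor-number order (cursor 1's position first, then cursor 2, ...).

Answer: 9 16 20 2

Derivation:
After op 1 (insert('e')): buffer="sgesbreje" (len 9), cursors c1@3 c2@7 c3@9, authorship ..1...2.3
After op 2 (move_right): buffer="sgesbreje" (len 9), cursors c1@4 c2@8 c3@9, authorship ..1...2.3
After op 3 (insert('a')): buffer="sgesabrejaea" (len 12), cursors c1@5 c2@10 c3@12, authorship ..1.1..2.233
After op 4 (add_cursor(0)): buffer="sgesabrejaea" (len 12), cursors c4@0 c1@5 c2@10 c3@12, authorship ..1.1..2.233
After op 5 (insert('h')): buffer="hsgesahbrejaheah" (len 16), cursors c4@1 c1@7 c2@13 c3@16, authorship 4..1.11..2.22333
After op 6 (insert('v')): buffer="hvsgesahvbrejahveahv" (len 20), cursors c4@2 c1@9 c2@16 c3@20, authorship 44..1.111..2.2223333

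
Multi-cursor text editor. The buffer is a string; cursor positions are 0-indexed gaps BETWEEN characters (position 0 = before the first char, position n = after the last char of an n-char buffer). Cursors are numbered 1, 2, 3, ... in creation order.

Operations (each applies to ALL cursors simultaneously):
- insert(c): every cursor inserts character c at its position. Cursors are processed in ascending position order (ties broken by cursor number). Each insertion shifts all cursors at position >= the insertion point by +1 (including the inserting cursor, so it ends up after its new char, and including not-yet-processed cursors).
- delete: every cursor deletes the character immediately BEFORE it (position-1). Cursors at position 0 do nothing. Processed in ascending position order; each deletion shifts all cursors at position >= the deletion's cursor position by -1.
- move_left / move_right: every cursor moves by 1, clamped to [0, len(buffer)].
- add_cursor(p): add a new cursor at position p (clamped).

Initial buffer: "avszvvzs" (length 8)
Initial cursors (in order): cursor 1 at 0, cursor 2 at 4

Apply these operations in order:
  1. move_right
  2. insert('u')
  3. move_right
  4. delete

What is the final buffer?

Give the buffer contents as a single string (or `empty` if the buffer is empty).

Answer: auszvuzs

Derivation:
After op 1 (move_right): buffer="avszvvzs" (len 8), cursors c1@1 c2@5, authorship ........
After op 2 (insert('u')): buffer="auvszvuvzs" (len 10), cursors c1@2 c2@7, authorship .1....2...
After op 3 (move_right): buffer="auvszvuvzs" (len 10), cursors c1@3 c2@8, authorship .1....2...
After op 4 (delete): buffer="auszvuzs" (len 8), cursors c1@2 c2@6, authorship .1...2..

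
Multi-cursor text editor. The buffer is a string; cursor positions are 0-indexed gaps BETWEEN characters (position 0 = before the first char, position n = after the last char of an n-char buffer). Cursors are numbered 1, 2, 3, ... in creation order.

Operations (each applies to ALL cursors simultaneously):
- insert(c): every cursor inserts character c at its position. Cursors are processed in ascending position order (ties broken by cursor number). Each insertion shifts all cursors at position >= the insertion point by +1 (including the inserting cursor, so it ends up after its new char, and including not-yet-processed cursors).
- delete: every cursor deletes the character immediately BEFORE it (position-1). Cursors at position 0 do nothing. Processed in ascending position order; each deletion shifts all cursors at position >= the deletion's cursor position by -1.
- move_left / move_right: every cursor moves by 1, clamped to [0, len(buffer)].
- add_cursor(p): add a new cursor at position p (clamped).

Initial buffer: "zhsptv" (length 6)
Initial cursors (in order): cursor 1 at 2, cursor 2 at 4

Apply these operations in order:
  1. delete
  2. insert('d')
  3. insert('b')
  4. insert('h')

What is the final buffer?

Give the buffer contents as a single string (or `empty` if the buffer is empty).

Answer: zdbhsdbhtv

Derivation:
After op 1 (delete): buffer="zstv" (len 4), cursors c1@1 c2@2, authorship ....
After op 2 (insert('d')): buffer="zdsdtv" (len 6), cursors c1@2 c2@4, authorship .1.2..
After op 3 (insert('b')): buffer="zdbsdbtv" (len 8), cursors c1@3 c2@6, authorship .11.22..
After op 4 (insert('h')): buffer="zdbhsdbhtv" (len 10), cursors c1@4 c2@8, authorship .111.222..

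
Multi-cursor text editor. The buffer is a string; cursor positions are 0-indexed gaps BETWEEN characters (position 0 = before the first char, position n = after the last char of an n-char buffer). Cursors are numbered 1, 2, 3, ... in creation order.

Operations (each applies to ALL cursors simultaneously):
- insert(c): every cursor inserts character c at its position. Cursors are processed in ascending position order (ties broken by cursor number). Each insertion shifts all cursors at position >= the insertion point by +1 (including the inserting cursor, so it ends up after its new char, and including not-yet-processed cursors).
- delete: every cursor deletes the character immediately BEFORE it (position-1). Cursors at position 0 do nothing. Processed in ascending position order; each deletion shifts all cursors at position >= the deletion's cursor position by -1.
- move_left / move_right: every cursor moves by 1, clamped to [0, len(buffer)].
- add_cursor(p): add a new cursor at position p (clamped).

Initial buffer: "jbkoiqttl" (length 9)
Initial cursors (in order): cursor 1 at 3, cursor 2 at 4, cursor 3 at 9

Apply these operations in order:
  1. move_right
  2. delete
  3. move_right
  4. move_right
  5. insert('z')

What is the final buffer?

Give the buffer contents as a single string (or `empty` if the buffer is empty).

Answer: jbkqtzztz

Derivation:
After op 1 (move_right): buffer="jbkoiqttl" (len 9), cursors c1@4 c2@5 c3@9, authorship .........
After op 2 (delete): buffer="jbkqtt" (len 6), cursors c1@3 c2@3 c3@6, authorship ......
After op 3 (move_right): buffer="jbkqtt" (len 6), cursors c1@4 c2@4 c3@6, authorship ......
After op 4 (move_right): buffer="jbkqtt" (len 6), cursors c1@5 c2@5 c3@6, authorship ......
After op 5 (insert('z')): buffer="jbkqtzztz" (len 9), cursors c1@7 c2@7 c3@9, authorship .....12.3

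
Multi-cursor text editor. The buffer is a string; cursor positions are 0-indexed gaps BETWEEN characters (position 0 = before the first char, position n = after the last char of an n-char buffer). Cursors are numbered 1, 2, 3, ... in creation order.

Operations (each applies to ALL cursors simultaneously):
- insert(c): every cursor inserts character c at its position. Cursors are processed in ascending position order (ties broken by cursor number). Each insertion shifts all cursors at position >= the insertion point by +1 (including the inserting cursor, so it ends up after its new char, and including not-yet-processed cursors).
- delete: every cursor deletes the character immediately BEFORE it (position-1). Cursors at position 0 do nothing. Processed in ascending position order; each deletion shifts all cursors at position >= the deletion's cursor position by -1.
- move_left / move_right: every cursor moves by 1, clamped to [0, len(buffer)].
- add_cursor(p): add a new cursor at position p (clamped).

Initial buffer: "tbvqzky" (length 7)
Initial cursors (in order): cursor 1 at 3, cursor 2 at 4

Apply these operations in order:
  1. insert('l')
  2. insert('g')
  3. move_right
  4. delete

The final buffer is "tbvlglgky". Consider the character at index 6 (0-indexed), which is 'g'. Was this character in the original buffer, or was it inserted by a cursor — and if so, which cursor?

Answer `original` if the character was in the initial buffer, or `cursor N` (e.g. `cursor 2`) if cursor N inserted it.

Answer: cursor 2

Derivation:
After op 1 (insert('l')): buffer="tbvlqlzky" (len 9), cursors c1@4 c2@6, authorship ...1.2...
After op 2 (insert('g')): buffer="tbvlgqlgzky" (len 11), cursors c1@5 c2@8, authorship ...11.22...
After op 3 (move_right): buffer="tbvlgqlgzky" (len 11), cursors c1@6 c2@9, authorship ...11.22...
After op 4 (delete): buffer="tbvlglgky" (len 9), cursors c1@5 c2@7, authorship ...1122..
Authorship (.=original, N=cursor N): . . . 1 1 2 2 . .
Index 6: author = 2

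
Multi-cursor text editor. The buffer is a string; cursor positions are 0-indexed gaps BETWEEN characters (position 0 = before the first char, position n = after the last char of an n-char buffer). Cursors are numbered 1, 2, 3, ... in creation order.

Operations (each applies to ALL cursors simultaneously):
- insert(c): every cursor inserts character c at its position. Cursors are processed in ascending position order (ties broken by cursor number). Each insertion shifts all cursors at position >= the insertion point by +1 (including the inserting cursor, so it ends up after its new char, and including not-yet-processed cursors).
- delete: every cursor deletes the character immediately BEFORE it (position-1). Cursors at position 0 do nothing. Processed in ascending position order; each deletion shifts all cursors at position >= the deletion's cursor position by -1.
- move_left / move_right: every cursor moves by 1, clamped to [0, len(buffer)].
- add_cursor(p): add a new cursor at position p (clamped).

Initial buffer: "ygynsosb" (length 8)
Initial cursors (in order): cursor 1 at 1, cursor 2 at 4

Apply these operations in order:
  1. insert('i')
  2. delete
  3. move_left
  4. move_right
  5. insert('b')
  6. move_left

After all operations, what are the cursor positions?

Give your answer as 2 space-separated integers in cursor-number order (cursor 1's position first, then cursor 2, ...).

After op 1 (insert('i')): buffer="yigynisosb" (len 10), cursors c1@2 c2@6, authorship .1...2....
After op 2 (delete): buffer="ygynsosb" (len 8), cursors c1@1 c2@4, authorship ........
After op 3 (move_left): buffer="ygynsosb" (len 8), cursors c1@0 c2@3, authorship ........
After op 4 (move_right): buffer="ygynsosb" (len 8), cursors c1@1 c2@4, authorship ........
After op 5 (insert('b')): buffer="ybgynbsosb" (len 10), cursors c1@2 c2@6, authorship .1...2....
After op 6 (move_left): buffer="ybgynbsosb" (len 10), cursors c1@1 c2@5, authorship .1...2....

Answer: 1 5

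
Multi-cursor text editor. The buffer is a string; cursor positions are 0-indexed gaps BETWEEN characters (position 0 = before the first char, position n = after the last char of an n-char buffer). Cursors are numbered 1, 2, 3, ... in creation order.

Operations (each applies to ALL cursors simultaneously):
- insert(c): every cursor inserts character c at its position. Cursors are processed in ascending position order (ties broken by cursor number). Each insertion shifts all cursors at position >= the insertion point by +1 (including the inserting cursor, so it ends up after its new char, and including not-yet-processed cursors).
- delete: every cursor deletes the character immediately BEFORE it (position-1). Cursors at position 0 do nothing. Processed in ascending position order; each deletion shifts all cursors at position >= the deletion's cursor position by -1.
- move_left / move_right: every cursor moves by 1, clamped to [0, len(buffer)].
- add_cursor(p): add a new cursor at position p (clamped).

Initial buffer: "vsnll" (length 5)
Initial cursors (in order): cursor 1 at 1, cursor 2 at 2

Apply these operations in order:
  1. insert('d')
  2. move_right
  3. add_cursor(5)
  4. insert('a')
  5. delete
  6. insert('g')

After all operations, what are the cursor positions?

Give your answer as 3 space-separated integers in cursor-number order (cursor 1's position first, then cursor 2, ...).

Answer: 4 8 8

Derivation:
After op 1 (insert('d')): buffer="vdsdnll" (len 7), cursors c1@2 c2@4, authorship .1.2...
After op 2 (move_right): buffer="vdsdnll" (len 7), cursors c1@3 c2@5, authorship .1.2...
After op 3 (add_cursor(5)): buffer="vdsdnll" (len 7), cursors c1@3 c2@5 c3@5, authorship .1.2...
After op 4 (insert('a')): buffer="vdsadnaall" (len 10), cursors c1@4 c2@8 c3@8, authorship .1.12.23..
After op 5 (delete): buffer="vdsdnll" (len 7), cursors c1@3 c2@5 c3@5, authorship .1.2...
After op 6 (insert('g')): buffer="vdsgdnggll" (len 10), cursors c1@4 c2@8 c3@8, authorship .1.12.23..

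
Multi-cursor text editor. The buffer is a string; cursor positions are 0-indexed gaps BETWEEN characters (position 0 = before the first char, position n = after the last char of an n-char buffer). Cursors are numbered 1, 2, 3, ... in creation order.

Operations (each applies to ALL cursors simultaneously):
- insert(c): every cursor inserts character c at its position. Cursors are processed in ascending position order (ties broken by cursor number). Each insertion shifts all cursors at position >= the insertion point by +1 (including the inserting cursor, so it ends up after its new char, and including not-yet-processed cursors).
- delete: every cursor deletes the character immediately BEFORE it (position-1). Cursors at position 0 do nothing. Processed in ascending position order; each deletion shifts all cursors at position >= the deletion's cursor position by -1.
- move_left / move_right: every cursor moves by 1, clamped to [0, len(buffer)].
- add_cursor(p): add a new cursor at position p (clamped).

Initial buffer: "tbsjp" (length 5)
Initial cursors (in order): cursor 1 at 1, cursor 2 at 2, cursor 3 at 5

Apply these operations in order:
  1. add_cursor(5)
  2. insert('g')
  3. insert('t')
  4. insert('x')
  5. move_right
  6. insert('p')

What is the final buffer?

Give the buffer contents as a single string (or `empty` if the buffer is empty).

After op 1 (add_cursor(5)): buffer="tbsjp" (len 5), cursors c1@1 c2@2 c3@5 c4@5, authorship .....
After op 2 (insert('g')): buffer="tgbgsjpgg" (len 9), cursors c1@2 c2@4 c3@9 c4@9, authorship .1.2...34
After op 3 (insert('t')): buffer="tgtbgtsjpggtt" (len 13), cursors c1@3 c2@6 c3@13 c4@13, authorship .11.22...3434
After op 4 (insert('x')): buffer="tgtxbgtxsjpggttxx" (len 17), cursors c1@4 c2@8 c3@17 c4@17, authorship .111.222...343434
After op 5 (move_right): buffer="tgtxbgtxsjpggttxx" (len 17), cursors c1@5 c2@9 c3@17 c4@17, authorship .111.222...343434
After op 6 (insert('p')): buffer="tgtxbpgtxspjpggttxxpp" (len 21), cursors c1@6 c2@11 c3@21 c4@21, authorship .111.1222.2..34343434

Answer: tgtxbpgtxspjpggttxxpp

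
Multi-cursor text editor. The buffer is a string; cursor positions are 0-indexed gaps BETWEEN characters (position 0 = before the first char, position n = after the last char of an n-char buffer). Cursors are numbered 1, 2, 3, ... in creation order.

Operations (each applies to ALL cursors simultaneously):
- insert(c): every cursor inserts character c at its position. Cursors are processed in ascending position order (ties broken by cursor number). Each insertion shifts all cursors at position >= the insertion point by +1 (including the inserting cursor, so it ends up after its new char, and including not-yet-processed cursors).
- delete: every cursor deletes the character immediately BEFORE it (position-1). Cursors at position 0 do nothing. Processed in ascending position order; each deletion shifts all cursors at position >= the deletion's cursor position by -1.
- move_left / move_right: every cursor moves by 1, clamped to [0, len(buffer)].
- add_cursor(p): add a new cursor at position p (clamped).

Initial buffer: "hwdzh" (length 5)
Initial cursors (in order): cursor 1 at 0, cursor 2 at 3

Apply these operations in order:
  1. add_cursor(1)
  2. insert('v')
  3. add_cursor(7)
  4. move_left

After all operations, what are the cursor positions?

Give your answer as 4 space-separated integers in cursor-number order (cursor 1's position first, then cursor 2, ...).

After op 1 (add_cursor(1)): buffer="hwdzh" (len 5), cursors c1@0 c3@1 c2@3, authorship .....
After op 2 (insert('v')): buffer="vhvwdvzh" (len 8), cursors c1@1 c3@3 c2@6, authorship 1.3..2..
After op 3 (add_cursor(7)): buffer="vhvwdvzh" (len 8), cursors c1@1 c3@3 c2@6 c4@7, authorship 1.3..2..
After op 4 (move_left): buffer="vhvwdvzh" (len 8), cursors c1@0 c3@2 c2@5 c4@6, authorship 1.3..2..

Answer: 0 5 2 6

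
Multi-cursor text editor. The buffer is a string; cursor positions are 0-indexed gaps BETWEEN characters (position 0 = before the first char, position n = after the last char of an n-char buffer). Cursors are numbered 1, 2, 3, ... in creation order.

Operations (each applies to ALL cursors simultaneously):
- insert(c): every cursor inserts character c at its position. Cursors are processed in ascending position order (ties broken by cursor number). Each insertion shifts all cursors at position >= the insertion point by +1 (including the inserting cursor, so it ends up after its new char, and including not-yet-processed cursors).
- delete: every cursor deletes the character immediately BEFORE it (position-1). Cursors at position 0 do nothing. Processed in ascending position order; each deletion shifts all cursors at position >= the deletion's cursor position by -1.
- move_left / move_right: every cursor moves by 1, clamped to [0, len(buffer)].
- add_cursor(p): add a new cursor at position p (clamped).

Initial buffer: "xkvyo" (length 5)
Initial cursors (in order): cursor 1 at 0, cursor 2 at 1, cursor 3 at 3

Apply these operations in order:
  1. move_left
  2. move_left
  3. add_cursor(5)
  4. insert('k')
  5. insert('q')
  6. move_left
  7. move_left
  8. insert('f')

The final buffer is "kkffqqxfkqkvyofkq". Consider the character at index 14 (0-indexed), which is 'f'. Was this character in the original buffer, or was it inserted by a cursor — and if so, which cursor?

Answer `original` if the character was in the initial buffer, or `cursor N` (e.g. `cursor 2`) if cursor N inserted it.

Answer: cursor 4

Derivation:
After op 1 (move_left): buffer="xkvyo" (len 5), cursors c1@0 c2@0 c3@2, authorship .....
After op 2 (move_left): buffer="xkvyo" (len 5), cursors c1@0 c2@0 c3@1, authorship .....
After op 3 (add_cursor(5)): buffer="xkvyo" (len 5), cursors c1@0 c2@0 c3@1 c4@5, authorship .....
After op 4 (insert('k')): buffer="kkxkkvyok" (len 9), cursors c1@2 c2@2 c3@4 c4@9, authorship 12.3....4
After op 5 (insert('q')): buffer="kkqqxkqkvyokq" (len 13), cursors c1@4 c2@4 c3@7 c4@13, authorship 1212.33....44
After op 6 (move_left): buffer="kkqqxkqkvyokq" (len 13), cursors c1@3 c2@3 c3@6 c4@12, authorship 1212.33....44
After op 7 (move_left): buffer="kkqqxkqkvyokq" (len 13), cursors c1@2 c2@2 c3@5 c4@11, authorship 1212.33....44
After op 8 (insert('f')): buffer="kkffqqxfkqkvyofkq" (len 17), cursors c1@4 c2@4 c3@8 c4@15, authorship 121212.333....444
Authorship (.=original, N=cursor N): 1 2 1 2 1 2 . 3 3 3 . . . . 4 4 4
Index 14: author = 4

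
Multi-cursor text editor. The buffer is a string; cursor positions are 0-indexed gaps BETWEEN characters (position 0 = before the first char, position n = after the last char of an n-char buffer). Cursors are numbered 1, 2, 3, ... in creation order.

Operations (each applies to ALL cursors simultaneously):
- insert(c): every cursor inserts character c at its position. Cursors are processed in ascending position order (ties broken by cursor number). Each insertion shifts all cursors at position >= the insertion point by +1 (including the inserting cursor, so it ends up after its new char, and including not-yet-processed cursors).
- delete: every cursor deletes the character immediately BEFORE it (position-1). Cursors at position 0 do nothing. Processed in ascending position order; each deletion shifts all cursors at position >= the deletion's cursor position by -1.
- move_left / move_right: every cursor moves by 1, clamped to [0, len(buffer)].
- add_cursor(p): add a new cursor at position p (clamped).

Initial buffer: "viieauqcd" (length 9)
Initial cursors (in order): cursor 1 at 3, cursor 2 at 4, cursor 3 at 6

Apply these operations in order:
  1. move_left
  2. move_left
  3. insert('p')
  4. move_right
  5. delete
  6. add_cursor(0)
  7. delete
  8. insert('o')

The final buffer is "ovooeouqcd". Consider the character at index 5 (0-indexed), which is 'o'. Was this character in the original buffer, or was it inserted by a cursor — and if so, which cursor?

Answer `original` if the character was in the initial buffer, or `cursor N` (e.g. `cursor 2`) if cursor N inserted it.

Answer: cursor 3

Derivation:
After op 1 (move_left): buffer="viieauqcd" (len 9), cursors c1@2 c2@3 c3@5, authorship .........
After op 2 (move_left): buffer="viieauqcd" (len 9), cursors c1@1 c2@2 c3@4, authorship .........
After op 3 (insert('p')): buffer="vpipiepauqcd" (len 12), cursors c1@2 c2@4 c3@7, authorship .1.2..3.....
After op 4 (move_right): buffer="vpipiepauqcd" (len 12), cursors c1@3 c2@5 c3@8, authorship .1.2..3.....
After op 5 (delete): buffer="vppepuqcd" (len 9), cursors c1@2 c2@3 c3@5, authorship .12.3....
After op 6 (add_cursor(0)): buffer="vppepuqcd" (len 9), cursors c4@0 c1@2 c2@3 c3@5, authorship .12.3....
After op 7 (delete): buffer="veuqcd" (len 6), cursors c4@0 c1@1 c2@1 c3@2, authorship ......
After op 8 (insert('o')): buffer="ovooeouqcd" (len 10), cursors c4@1 c1@4 c2@4 c3@6, authorship 4.12.3....
Authorship (.=original, N=cursor N): 4 . 1 2 . 3 . . . .
Index 5: author = 3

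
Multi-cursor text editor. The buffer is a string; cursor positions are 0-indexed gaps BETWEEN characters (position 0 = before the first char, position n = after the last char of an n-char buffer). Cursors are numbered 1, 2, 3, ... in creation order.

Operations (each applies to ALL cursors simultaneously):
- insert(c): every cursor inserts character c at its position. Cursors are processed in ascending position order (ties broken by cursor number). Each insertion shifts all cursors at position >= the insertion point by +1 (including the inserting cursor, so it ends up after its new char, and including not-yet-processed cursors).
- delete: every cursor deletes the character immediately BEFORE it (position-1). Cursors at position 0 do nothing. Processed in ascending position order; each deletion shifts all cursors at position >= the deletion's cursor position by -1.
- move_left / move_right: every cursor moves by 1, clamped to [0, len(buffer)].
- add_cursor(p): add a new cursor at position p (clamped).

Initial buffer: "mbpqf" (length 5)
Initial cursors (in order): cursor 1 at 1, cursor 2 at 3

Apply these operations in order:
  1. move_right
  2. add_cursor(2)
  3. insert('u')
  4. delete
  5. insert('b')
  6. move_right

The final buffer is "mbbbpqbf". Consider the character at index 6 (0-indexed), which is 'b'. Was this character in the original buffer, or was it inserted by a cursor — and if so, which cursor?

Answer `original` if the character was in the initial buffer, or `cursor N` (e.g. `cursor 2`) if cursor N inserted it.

After op 1 (move_right): buffer="mbpqf" (len 5), cursors c1@2 c2@4, authorship .....
After op 2 (add_cursor(2)): buffer="mbpqf" (len 5), cursors c1@2 c3@2 c2@4, authorship .....
After op 3 (insert('u')): buffer="mbuupquf" (len 8), cursors c1@4 c3@4 c2@7, authorship ..13..2.
After op 4 (delete): buffer="mbpqf" (len 5), cursors c1@2 c3@2 c2@4, authorship .....
After op 5 (insert('b')): buffer="mbbbpqbf" (len 8), cursors c1@4 c3@4 c2@7, authorship ..13..2.
After op 6 (move_right): buffer="mbbbpqbf" (len 8), cursors c1@5 c3@5 c2@8, authorship ..13..2.
Authorship (.=original, N=cursor N): . . 1 3 . . 2 .
Index 6: author = 2

Answer: cursor 2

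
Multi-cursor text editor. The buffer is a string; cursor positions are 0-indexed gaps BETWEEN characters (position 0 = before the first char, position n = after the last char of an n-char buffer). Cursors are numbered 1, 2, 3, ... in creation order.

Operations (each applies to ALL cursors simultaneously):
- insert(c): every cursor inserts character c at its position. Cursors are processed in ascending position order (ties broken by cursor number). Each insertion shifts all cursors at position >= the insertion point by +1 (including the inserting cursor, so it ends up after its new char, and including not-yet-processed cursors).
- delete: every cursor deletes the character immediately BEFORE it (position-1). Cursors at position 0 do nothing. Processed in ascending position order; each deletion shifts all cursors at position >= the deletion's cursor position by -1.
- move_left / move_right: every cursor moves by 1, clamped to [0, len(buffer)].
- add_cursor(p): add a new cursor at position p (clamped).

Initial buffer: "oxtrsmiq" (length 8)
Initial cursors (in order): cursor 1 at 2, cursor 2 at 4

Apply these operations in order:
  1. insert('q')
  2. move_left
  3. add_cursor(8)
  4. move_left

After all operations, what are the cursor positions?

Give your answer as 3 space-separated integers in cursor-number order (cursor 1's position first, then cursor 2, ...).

Answer: 1 4 7

Derivation:
After op 1 (insert('q')): buffer="oxqtrqsmiq" (len 10), cursors c1@3 c2@6, authorship ..1..2....
After op 2 (move_left): buffer="oxqtrqsmiq" (len 10), cursors c1@2 c2@5, authorship ..1..2....
After op 3 (add_cursor(8)): buffer="oxqtrqsmiq" (len 10), cursors c1@2 c2@5 c3@8, authorship ..1..2....
After op 4 (move_left): buffer="oxqtrqsmiq" (len 10), cursors c1@1 c2@4 c3@7, authorship ..1..2....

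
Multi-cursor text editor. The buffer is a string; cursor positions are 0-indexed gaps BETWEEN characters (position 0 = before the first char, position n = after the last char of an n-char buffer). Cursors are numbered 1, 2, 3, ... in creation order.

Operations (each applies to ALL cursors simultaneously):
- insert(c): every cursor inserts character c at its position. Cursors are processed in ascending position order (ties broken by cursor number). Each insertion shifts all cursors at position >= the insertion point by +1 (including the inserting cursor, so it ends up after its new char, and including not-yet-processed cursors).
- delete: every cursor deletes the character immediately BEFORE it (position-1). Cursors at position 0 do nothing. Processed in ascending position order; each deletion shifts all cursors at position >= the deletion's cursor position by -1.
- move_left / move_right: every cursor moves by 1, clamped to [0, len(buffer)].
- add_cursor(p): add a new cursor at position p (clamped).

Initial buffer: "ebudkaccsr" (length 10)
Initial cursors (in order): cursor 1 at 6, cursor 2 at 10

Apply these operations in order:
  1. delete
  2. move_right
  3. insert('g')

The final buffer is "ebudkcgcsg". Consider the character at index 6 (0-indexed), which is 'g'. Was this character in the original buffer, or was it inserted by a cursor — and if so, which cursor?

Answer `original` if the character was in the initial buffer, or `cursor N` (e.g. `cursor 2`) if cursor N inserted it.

After op 1 (delete): buffer="ebudkccs" (len 8), cursors c1@5 c2@8, authorship ........
After op 2 (move_right): buffer="ebudkccs" (len 8), cursors c1@6 c2@8, authorship ........
After op 3 (insert('g')): buffer="ebudkcgcsg" (len 10), cursors c1@7 c2@10, authorship ......1..2
Authorship (.=original, N=cursor N): . . . . . . 1 . . 2
Index 6: author = 1

Answer: cursor 1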